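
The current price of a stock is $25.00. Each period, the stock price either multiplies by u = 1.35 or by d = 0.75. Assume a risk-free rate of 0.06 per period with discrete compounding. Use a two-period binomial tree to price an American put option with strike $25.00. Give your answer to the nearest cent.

Risk-neutral probability p = (1 + 0.06 − 0.75)/(1.35 − 0.75) = 0.3100/0.6000 = 0.5167
Terminal stock prices: S_uu = 45.56, S_ud = 25.31, S_dd = 14.06
Terminal payoffs (K − S): max(-20.56, 0) = 0, max(-0.3125, 0) = 0, max(10.94, 0) = 10.94
Node u (S = 33.75): continuation = 1/1.06·[0.5167·0.0000 + 0.4833·0.0000] = 0.0000; exercise value = 0.0000 ≤ continuation, so V_u = 0.0000
Node d (S = 18.75): continuation = 1/1.06·[0.5167·0.0000 + 0.4833·10.9375] = 4.9872; exercise value = 6.2500 > continuation, so V_d = 6.2500 (exercise)
Node 0 (S = 25): continuation = 1/1.06·[0.5167·0.0000 + 0.4833·6.2500] = 2.8498; exercise value = 0.0000 ≤ continuation, so V_0 = 2.8498

$2.85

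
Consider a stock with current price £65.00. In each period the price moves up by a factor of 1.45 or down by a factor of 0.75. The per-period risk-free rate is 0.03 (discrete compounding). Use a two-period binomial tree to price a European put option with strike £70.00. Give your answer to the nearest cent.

£11.35

Risk-neutral probability p = (1 + 0.03 − 0.75)/(1.45 − 0.75) = 0.2800/0.7000 = 0.4000
Terminal stock prices: S_uu = 136.7, S_ud = 70.69, S_dd = 36.56
Terminal payoffs (K − S): max(-66.66, 0) = 0, max(-0.6875, 0) = 0, max(33.44, 0) = 33.44
Node u (S = 94.25): V_u = 1/1.03·[0.4000·0.0000 + 0.6000·0.0000] = 0.0000
Node d (S = 48.75): V_d = 1/1.03·[0.4000·0.0000 + 0.6000·33.4375] = 19.4782
Node 0 (S = 65): V_0 = 1/1.03·[0.4000·0.0000 + 0.6000·19.4782] = 11.3465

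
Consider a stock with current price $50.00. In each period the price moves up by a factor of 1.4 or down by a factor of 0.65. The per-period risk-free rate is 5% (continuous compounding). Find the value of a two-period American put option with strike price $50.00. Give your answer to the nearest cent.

$8.75

Risk-neutral probability p = (e^0.05 − 0.65)/(1.4 − 0.65) = 0.4013/0.7500 = 0.5350
Terminal stock prices: S_uu = 98, S_ud = 45.5, S_dd = 21.13
Terminal payoffs (K − S): max(-48, 0) = 0, max(4.5, 0) = 4.5, max(28.87, 0) = 28.87
Node u (S = 70): continuation = e^(−0.05)·[0.5350·0.0000 + 0.4650·4.5000] = 1.9903; exercise value = 0.0000 ≤ continuation, so V_u = 1.9903
Node d (S = 32.5): continuation = e^(−0.05)·[0.5350·4.5000 + 0.4650·28.8750] = 15.0615; exercise value = 17.5000 > continuation, so V_d = 17.5000 (exercise)
Node 0 (S = 50): continuation = e^(−0.05)·[0.5350·1.9903 + 0.4650·17.5000] = 8.7531; exercise value = 0.0000 ≤ continuation, so V_0 = 8.7531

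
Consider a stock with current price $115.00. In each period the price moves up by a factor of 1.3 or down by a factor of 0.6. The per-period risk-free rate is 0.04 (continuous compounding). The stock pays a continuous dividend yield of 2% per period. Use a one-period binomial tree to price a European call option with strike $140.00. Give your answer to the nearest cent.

$5.48

Per-period risk-free factor R = e^0.04 = 1.0408; dividend-adjusted growth = e^(0.04−0.02) = 1.0202.
Risk-neutral probability p = (1.0202 − 0.6)/(1.3 − 0.6) = 0.4202/0.7000 = 0.6003
Terminal stock prices: S_u = 149.5, S_d = 69
Terminal payoffs (S − K): max(9.5, 0) = 9.5, max(-71, 0) = 0
Node 0 (S = 115): V_0 = e^(−0.04)·[0.6003·9.5000 + 0.3997·0.0000] = 5.4791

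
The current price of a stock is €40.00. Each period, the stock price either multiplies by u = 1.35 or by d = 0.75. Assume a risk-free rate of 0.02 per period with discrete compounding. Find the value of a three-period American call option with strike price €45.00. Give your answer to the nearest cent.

€7.63

Risk-neutral probability p = (1 + 0.02 − 0.75)/(1.35 − 0.75) = 0.2700/0.6000 = 0.4500
Terminal stock prices: S_uuu = 98.42, S_uud = 54.68, S_udd = 30.38, S_ddd = 16.88
Terminal payoffs (S − K): max(53.42, 0) = 53.42, max(9.675, 0) = 9.675, max(-14.62, 0) = 0, max(-28.12, 0) = 0
Node uu (S = 72.9): continuation = 1/1.02·[0.4500·53.4150 + 0.5500·9.6750] = 28.7824; exercise value = 27.9000 ≤ continuation, so V_uu = 28.7824
Node ud (S = 40.5): continuation = 1/1.02·[0.4500·9.6750 + 0.5500·0.0000] = 4.2684; exercise value = 0.0000 ≤ continuation, so V_ud = 4.2684
Node dd (S = 22.5): continuation = 1/1.02·[0.4500·0.0000 + 0.5500·0.0000] = 0.0000; exercise value = 0.0000 ≤ continuation, so V_dd = 0.0000
Node u (S = 54): continuation = 1/1.02·[0.4500·28.7824 + 0.5500·4.2684] = 14.9997; exercise value = 9.0000 ≤ continuation, so V_u = 14.9997
Node d (S = 30): continuation = 1/1.02·[0.4500·4.2684 + 0.5500·0.0000] = 1.8831; exercise value = 0.0000 ≤ continuation, so V_d = 1.8831
Node 0 (S = 40): continuation = 1/1.02·[0.4500·14.9997 + 0.5500·1.8831] = 7.6329; exercise value = 0.0000 ≤ continuation, so V_0 = 7.6329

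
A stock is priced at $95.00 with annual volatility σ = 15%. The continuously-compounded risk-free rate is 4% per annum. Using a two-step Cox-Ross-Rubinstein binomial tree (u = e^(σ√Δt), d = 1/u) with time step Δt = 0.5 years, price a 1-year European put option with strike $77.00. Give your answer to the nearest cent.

$0.03

CRR parameters: u = e^(σ√Δt) = e^(0.15·√0.5) = 1.1119, d = 1/u = 0.8994
Per-period rate: rΔt = 0.04·0.5 = 0.02, so R = e^0.02 = 1.0202
Risk-neutral probability p = (e^0.02 − 0.8994)/(1.1119 − 0.8994) = 0.1208/0.2125 = 0.5686
Terminal stock prices: S_uu = 117.4, S_ud = 95, S_dd = 76.84
Terminal payoffs (K − S): max(-40.45, 0) = 0, max(-18, 0) = 0, max(0.1585, 0) = 0.1585
Node u (S = 105.6): V_u = e^(−0.02)·[0.5686·0.0000 + 0.4314·0.0000] = 0.0000
Node d (S = 85.44): V_d = e^(−0.02)·[0.5686·0.0000 + 0.4314·0.1585] = 0.0670
Node 0 (S = 95): V_0 = e^(−0.02)·[0.5686·0.0000 + 0.4314·0.0670] = 0.0283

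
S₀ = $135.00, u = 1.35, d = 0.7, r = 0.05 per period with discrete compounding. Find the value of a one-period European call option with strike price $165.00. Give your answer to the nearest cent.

$8.85

Risk-neutral probability p = (1 + 0.05 − 0.7)/(1.35 − 0.7) = 0.3500/0.6500 = 0.5385
Terminal stock prices: S_u = 182.2, S_d = 94.5
Terminal payoffs (S − K): max(17.25, 0) = 17.25, max(-70.5, 0) = 0
Node 0 (S = 135): V_0 = 1/1.05·[0.5385·17.2500 + 0.4615·0.0000] = 8.8462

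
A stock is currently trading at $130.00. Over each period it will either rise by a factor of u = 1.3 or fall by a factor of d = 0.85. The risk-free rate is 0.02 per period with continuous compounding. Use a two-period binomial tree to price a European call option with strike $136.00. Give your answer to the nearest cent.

Risk-neutral probability p = (e^0.02 − 0.85)/(1.3 − 0.85) = 0.1702/0.4500 = 0.3782
Terminal stock prices: S_uu = 219.7, S_ud = 143.7, S_dd = 93.92
Terminal payoffs (S − K): max(83.7, 0) = 83.7, max(7.65, 0) = 7.65, max(-42.08, 0) = 0
Node u (S = 169): V_u = e^(−0.02)·[0.3782·83.7000 + 0.6218·7.6500] = 35.6930
Node d (S = 110.5): V_d = e^(−0.02)·[0.3782·7.6500 + 0.6218·0.0000] = 2.8361
Node 0 (S = 130): V_0 = e^(−0.02)·[0.3782·35.6930 + 0.6218·2.8361] = 14.9612

$14.96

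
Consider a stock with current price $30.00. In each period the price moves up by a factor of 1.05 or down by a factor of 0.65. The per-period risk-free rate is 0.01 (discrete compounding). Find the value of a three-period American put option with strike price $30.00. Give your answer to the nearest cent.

$2.55

Risk-neutral probability p = (1 + 0.01 − 0.65)/(1.05 − 0.65) = 0.3600/0.4000 = 0.9000
Terminal stock prices: S_uuu = 34.73, S_uud = 21.5, S_udd = 13.31, S_ddd = 8.239
Terminal payoffs (K − S): max(-4.729, 0) = 0, max(8.501, 0) = 8.501, max(16.69, 0) = 16.69, max(21.76, 0) = 21.76
Node uu (S = 33.08): continuation = 1/1.01·[0.9000·0.0000 + 0.1000·8.5012] = 0.8417; exercise value = 0.0000 ≤ continuation, so V_uu = 0.8417
Node ud (S = 20.48): continuation = 1/1.01·[0.9000·8.5012 + 0.1000·16.6912] = 9.2280; exercise value = 9.5250 > continuation, so V_ud = 9.5250 (exercise)
Node dd (S = 12.68): continuation = 1/1.01·[0.9000·16.6912 + 0.1000·21.7613] = 17.0280; exercise value = 17.3250 > continuation, so V_dd = 17.3250 (exercise)
Node u (S = 31.5): continuation = 1/1.01·[0.9000·0.8417 + 0.1000·9.5250] = 1.6931; exercise value = 0.0000 ≤ continuation, so V_u = 1.6931
Node d (S = 19.5): continuation = 1/1.01·[0.9000·9.5250 + 0.1000·17.3250] = 10.2030; exercise value = 10.5000 > continuation, so V_d = 10.5000 (exercise)
Node 0 (S = 30): continuation = 1/1.01·[0.9000·1.6931 + 0.1000·10.5000] = 2.5483; exercise value = 0.0000 ≤ continuation, so V_0 = 2.5483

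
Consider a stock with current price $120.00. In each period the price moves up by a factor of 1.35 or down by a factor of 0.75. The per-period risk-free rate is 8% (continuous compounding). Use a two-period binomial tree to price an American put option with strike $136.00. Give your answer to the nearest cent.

Risk-neutral probability p = (e^0.08 − 0.75)/(1.35 − 0.75) = 0.3333/0.6000 = 0.5555
Terminal stock prices: S_uu = 218.7, S_ud = 121.5, S_dd = 67.5
Terminal payoffs (K − S): max(-82.7, 0) = 0, max(14.5, 0) = 14.5, max(68.5, 0) = 68.5
Node u (S = 162): continuation = e^(−0.08)·[0.5555·0.0000 + 0.4445·14.5000] = 5.9500; exercise value = 0.0000 ≤ continuation, so V_u = 5.9500
Node d (S = 90): continuation = e^(−0.08)·[0.5555·14.5000 + 0.4445·68.5000] = 35.5438; exercise value = 46.0000 > continuation, so V_d = 46.0000 (exercise)
Node 0 (S = 120): continuation = e^(−0.08)·[0.5555·5.9500 + 0.4445·46.0000] = 21.9269; exercise value = 16.0000 ≤ continuation, so V_0 = 21.9269

$21.93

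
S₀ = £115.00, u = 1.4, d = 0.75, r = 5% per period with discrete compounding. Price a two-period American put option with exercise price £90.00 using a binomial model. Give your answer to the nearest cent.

Risk-neutral probability p = (1 + 0.05 − 0.75)/(1.4 − 0.75) = 0.3000/0.6500 = 0.4615
Terminal stock prices: S_uu = 225.4, S_ud = 120.8, S_dd = 64.69
Terminal payoffs (K − S): max(-135.4, 0) = 0, max(-30.75, 0) = 0, max(25.31, 0) = 25.31
Node u (S = 161): continuation = 1/1.05·[0.4615·0.0000 + 0.5385·0.0000] = 0.0000; exercise value = 0.0000 ≤ continuation, so V_u = 0.0000
Node d (S = 86.25): continuation = 1/1.05·[0.4615·0.0000 + 0.5385·25.3125] = 12.9808; exercise value = 3.7500 ≤ continuation, so V_d = 12.9808
Node 0 (S = 115): continuation = 1/1.05·[0.4615·0.0000 + 0.5385·12.9808] = 6.6568; exercise value = 0.0000 ≤ continuation, so V_0 = 6.6568

£6.66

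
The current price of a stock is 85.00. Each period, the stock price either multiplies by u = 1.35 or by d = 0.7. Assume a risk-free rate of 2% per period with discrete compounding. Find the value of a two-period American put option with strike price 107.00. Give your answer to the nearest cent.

Risk-neutral probability p = (1 + 0.02 − 0.7)/(1.35 − 0.7) = 0.3200/0.6500 = 0.4923
Terminal stock prices: S_uu = 154.9, S_ud = 80.33, S_dd = 41.65
Terminal payoffs (K − S): max(-47.91, 0) = 0, max(26.67, 0) = 26.67, max(65.35, 0) = 65.35
Node u (S = 114.8): continuation = 1/1.02·[0.4923·0.0000 + 0.5077·26.6750] = 13.2771; exercise value = 0.0000 ≤ continuation, so V_u = 13.2771
Node d (S = 59.5): continuation = 1/1.02·[0.4923·26.6750 + 0.5077·65.3500] = 45.4020; exercise value = 47.5000 > continuation, so V_d = 47.5000 (exercise)
Node 0 (S = 85): continuation = 1/1.02·[0.4923·13.2771 + 0.5077·47.5000] = 30.0508; exercise value = 22.0000 ≤ continuation, so V_0 = 30.0508

30.05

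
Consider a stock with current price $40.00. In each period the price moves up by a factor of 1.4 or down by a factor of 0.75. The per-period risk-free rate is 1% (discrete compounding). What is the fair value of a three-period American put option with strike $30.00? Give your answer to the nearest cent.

Risk-neutral probability p = (1 + 0.01 − 0.75)/(1.4 − 0.75) = 0.2600/0.6500 = 0.4000
Terminal stock prices: S_uuu = 109.8, S_uud = 58.8, S_udd = 31.5, S_ddd = 16.88
Terminal payoffs (K − S): max(-79.76, 0) = 0, max(-28.8, 0) = 0, max(-1.5, 0) = 0, max(13.12, 0) = 13.12
Node uu (S = 78.4): continuation = 1/1.01·[0.4000·0.0000 + 0.6000·0.0000] = 0.0000; exercise value = 0.0000 ≤ continuation, so V_uu = 0.0000
Node ud (S = 42): continuation = 1/1.01·[0.4000·0.0000 + 0.6000·0.0000] = 0.0000; exercise value = 0.0000 ≤ continuation, so V_ud = 0.0000
Node dd (S = 22.5): continuation = 1/1.01·[0.4000·0.0000 + 0.6000·13.1250] = 7.7970; exercise value = 7.5000 ≤ continuation, so V_dd = 7.7970
Node u (S = 56): continuation = 1/1.01·[0.4000·0.0000 + 0.6000·0.0000] = 0.0000; exercise value = 0.0000 ≤ continuation, so V_u = 0.0000
Node d (S = 30): continuation = 1/1.01·[0.4000·0.0000 + 0.6000·7.7970] = 4.6319; exercise value = 0.0000 ≤ continuation, so V_d = 4.6319
Node 0 (S = 40): continuation = 1/1.01·[0.4000·0.0000 + 0.6000·4.6319] = 2.7516; exercise value = 0.0000 ≤ continuation, so V_0 = 2.7516

$2.75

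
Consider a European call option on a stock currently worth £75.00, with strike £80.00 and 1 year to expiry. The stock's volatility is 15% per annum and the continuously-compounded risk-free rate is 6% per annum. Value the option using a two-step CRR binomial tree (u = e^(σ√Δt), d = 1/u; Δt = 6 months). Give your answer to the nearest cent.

£4.56

CRR parameters: u = e^(σ√Δt) = e^(0.15·√0.5) = 1.1119, d = 1/u = 0.8994
Per-period rate: rΔt = 0.06·0.5 = 0.03, so R = e^0.03 = 1.0305
Risk-neutral probability p = (e^0.03 − 0.8994)/(1.1119 − 0.8994) = 0.1311/0.2125 = 0.6168
Terminal stock prices: S_uu = 92.72, S_ud = 75, S_dd = 60.66
Terminal payoffs (S − K): max(12.72, 0) = 12.72, max(-5, 0) = 0, max(-19.34, 0) = 0
Node u (S = 83.39): V_u = e^(−0.03)·[0.6168·12.7233 + 0.3832·0.0000] = 7.6159
Node d (S = 67.45): V_d = e^(−0.03)·[0.6168·0.0000 + 0.3832·0.0000] = 0.0000
Node 0 (S = 75): V_0 = e^(−0.03)·[0.6168·7.6159 + 0.3832·0.0000] = 4.5587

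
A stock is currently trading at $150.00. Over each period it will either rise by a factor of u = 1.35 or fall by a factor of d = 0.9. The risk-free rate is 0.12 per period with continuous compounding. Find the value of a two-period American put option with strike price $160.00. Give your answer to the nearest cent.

Risk-neutral probability p = (e^0.12 − 0.9)/(1.35 − 0.9) = 0.2275/0.4500 = 0.5055
Terminal stock prices: S_uu = 273.4, S_ud = 182.2, S_dd = 121.5
Terminal payoffs (K − S): max(-113.4, 0) = 0, max(-22.25, 0) = 0, max(38.5, 0) = 38.5
Node u (S = 202.5): continuation = e^(−0.12)·[0.5055·0.0000 + 0.4945·0.0000] = 0.0000; exercise value = 0.0000 ≤ continuation, so V_u = 0.0000
Node d (S = 135): continuation = e^(−0.12)·[0.5055·0.0000 + 0.4945·38.5000] = 16.8838; exercise value = 25.0000 > continuation, so V_d = 25.0000 (exercise)
Node 0 (S = 150): continuation = e^(−0.12)·[0.5055·0.0000 + 0.4945·25.0000] = 10.9635; exercise value = 10.0000 ≤ continuation, so V_0 = 10.9635

$10.96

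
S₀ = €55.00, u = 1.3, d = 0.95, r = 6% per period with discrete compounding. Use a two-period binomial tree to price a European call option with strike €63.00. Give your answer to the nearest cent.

€4.52

Risk-neutral probability p = (1 + 0.06 − 0.95)/(1.3 − 0.95) = 0.1100/0.3500 = 0.3143
Terminal stock prices: S_uu = 92.95, S_ud = 67.92, S_dd = 49.64
Terminal payoffs (S − K): max(29.95, 0) = 29.95, max(4.925, 0) = 4.925, max(-13.36, 0) = 0
Node u (S = 71.5): V_u = 1/1.06·[0.3143·29.9500 + 0.6857·4.9250] = 12.0660
Node d (S = 52.25): V_d = 1/1.06·[0.3143·4.9250 + 0.6857·0.0000] = 1.4602
Node 0 (S = 55): V_0 = 1/1.06·[0.3143·12.0660 + 0.6857·1.4602] = 4.5222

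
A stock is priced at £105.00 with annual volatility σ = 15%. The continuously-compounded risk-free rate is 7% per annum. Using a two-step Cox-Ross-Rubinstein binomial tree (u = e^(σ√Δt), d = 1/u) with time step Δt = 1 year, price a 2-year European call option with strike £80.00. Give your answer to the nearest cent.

£35.62

CRR parameters: u = e^(σ√Δt) = e^(0.15·√1) = 1.1618, d = 1/u = 0.8607
Per-period rate: rΔt = 0.07·1 = 0.07, so R = e^0.07 = 1.0725
Risk-neutral probability p = (e^0.07 − 0.8607)/(1.1618 − 0.8607) = 0.2118/0.3011 = 0.7034
Terminal stock prices: S_uu = 141.7, S_ud = 105, S_dd = 77.79
Terminal payoffs (S − K): max(61.74, 0) = 61.74, max(25, 0) = 25, max(-2.214, 0) = 0
Node u (S = 122): V_u = e^(−0.07)·[0.7034·61.7352 + 0.2966·25.0000] = 47.4011
Node d (S = 90.37): V_d = e^(−0.07)·[0.7034·25.0000 + 0.2966·0.0000] = 16.3952
Node 0 (S = 105): V_0 = e^(−0.07)·[0.7034·47.4011 + 0.2966·16.3952] = 35.6207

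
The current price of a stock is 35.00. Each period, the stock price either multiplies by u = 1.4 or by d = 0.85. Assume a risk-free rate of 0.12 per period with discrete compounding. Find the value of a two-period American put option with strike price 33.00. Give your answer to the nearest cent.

1.59

Risk-neutral probability p = (1 + 0.12 − 0.85)/(1.4 − 0.85) = 0.2700/0.5500 = 0.4909
Terminal stock prices: S_uu = 68.6, S_ud = 41.65, S_dd = 25.29
Terminal payoffs (K − S): max(-35.6, 0) = 0, max(-8.65, 0) = 0, max(7.713, 0) = 7.713
Node u (S = 49): continuation = 1/1.12·[0.4909·0.0000 + 0.5091·0.0000] = 0.0000; exercise value = 0.0000 ≤ continuation, so V_u = 0.0000
Node d (S = 29.75): continuation = 1/1.12·[0.4909·0.0000 + 0.5091·7.7125] = 3.5057; exercise value = 3.2500 ≤ continuation, so V_d = 3.5057
Node 0 (S = 35): continuation = 1/1.12·[0.4909·0.0000 + 0.5091·3.5057] = 1.5935; exercise value = 0.0000 ≤ continuation, so V_0 = 1.5935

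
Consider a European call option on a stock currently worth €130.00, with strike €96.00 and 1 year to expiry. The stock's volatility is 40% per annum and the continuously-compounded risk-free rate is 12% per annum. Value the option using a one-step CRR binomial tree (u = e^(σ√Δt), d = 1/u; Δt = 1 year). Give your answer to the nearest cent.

CRR parameters: u = e^(σ√Δt) = e^(0.4·√1) = 1.4918, d = 1/u = 0.6703
Per-period rate: rΔt = 0.12·1 = 0.12, so R = e^0.12 = 1.1275
Risk-neutral probability p = (e^0.12 − 0.6703)/(1.4918 − 0.6703) = 0.4572/0.8215 = 0.5565
Terminal stock prices: S_u = 193.9, S_d = 87.14
Terminal payoffs (S − K): max(97.94, 0) = 97.94, max(-8.858, 0) = 0
Node 0 (S = 130): V_0 = e^(−0.12)·[0.5565·97.9372 + 0.4435·0.0000] = 48.3400

€48.34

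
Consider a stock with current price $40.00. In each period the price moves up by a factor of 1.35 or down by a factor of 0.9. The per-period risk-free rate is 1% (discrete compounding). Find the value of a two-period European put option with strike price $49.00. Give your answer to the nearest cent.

Risk-neutral probability p = (1 + 0.01 − 0.9)/(1.35 − 0.9) = 0.1100/0.4500 = 0.2444
Terminal stock prices: S_uu = 72.9, S_ud = 48.6, S_dd = 32.4
Terminal payoffs (K − S): max(-23.9, 0) = 0, max(0.4, 0) = 0.4, max(16.6, 0) = 16.6
Node u (S = 54): V_u = 1/1.01·[0.2444·0.0000 + 0.7556·0.4000] = 0.2992
Node d (S = 36): V_d = 1/1.01·[0.2444·0.4000 + 0.7556·16.6000] = 12.5149
Node 0 (S = 40): V_0 = 1/1.01·[0.2444·0.2992 + 0.7556·12.5149] = 9.4345

$9.43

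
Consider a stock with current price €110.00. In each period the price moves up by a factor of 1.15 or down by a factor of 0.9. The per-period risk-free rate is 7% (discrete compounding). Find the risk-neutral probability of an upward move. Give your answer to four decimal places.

Risk-neutral probability p = (1 + 0.07 − 0.9)/(1.15 − 0.9) = 0.1700/0.2500 = 0.6800

p = 0.6800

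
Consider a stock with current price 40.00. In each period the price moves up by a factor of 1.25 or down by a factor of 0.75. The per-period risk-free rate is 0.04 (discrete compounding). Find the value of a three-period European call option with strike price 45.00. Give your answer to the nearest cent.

Risk-neutral probability p = (1 + 0.04 − 0.75)/(1.25 − 0.75) = 0.2900/0.5000 = 0.5800
Terminal stock prices: S_uuu = 78.12, S_uud = 46.88, S_udd = 28.12, S_ddd = 16.88
Terminal payoffs (S − K): max(33.12, 0) = 33.12, max(1.875, 0) = 1.875, max(-16.88, 0) = 0, max(-28.12, 0) = 0
Node uu (S = 62.5): V_uu = 1/1.04·[0.5800·33.1250 + 0.4200·1.8750] = 19.2308
Node ud (S = 37.5): V_ud = 1/1.04·[0.5800·1.8750 + 0.4200·0.0000] = 1.0457
Node dd (S = 22.5): V_dd = 1/1.04·[0.5800·0.0000 + 0.4200·0.0000] = 0.0000
Node u (S = 50): V_u = 1/1.04·[0.5800·19.2308 + 0.4200·1.0457] = 11.1471
Node d (S = 30): V_d = 1/1.04·[0.5800·1.0457 + 0.4200·0.0000] = 0.5832
Node 0 (S = 40): V_0 = 1/1.04·[0.5800·11.1471 + 0.4200·0.5832] = 6.4522

6.45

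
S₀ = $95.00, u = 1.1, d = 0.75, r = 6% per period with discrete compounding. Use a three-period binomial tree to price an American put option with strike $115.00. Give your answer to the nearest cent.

Risk-neutral probability p = (1 + 0.06 − 0.75)/(1.1 − 0.75) = 0.3100/0.3500 = 0.8857
Terminal stock prices: S_uuu = 126.4, S_uud = 86.21, S_udd = 58.78, S_ddd = 40.08
Terminal payoffs (K − S): max(-11.45, 0) = 0, max(28.79, 0) = 28.79, max(56.22, 0) = 56.22, max(74.92, 0) = 74.92
Node uu (S = 115): continuation = 1/1.06·[0.8857·0.0000 + 0.1143·28.7875] = 3.1038; exercise value = 0.0500 ≤ continuation, so V_uu = 3.1038
Node ud (S = 78.38): continuation = 1/1.06·[0.8857·28.7875 + 0.1143·56.2187] = 30.1156; exercise value = 36.6250 > continuation, so V_ud = 36.6250 (exercise)
Node dd (S = 53.44): continuation = 1/1.06·[0.8857·56.2187 + 0.1143·74.9219] = 55.0531; exercise value = 61.5625 > continuation, so V_dd = 61.5625 (exercise)
Node u (S = 104.5): continuation = 1/1.06·[0.8857·3.1038 + 0.1143·36.6250] = 6.5422; exercise value = 10.5000 > continuation, so V_u = 10.5000 (exercise)
Node d (S = 71.25): continuation = 1/1.06·[0.8857·36.6250 + 0.1143·61.5625] = 37.2406; exercise value = 43.7500 > continuation, so V_d = 43.7500 (exercise)
Node 0 (S = 95): continuation = 1/1.06·[0.8857·10.5000 + 0.1143·43.7500] = 13.4906; exercise value = 20.0000 > continuation, so V_0 = 20.0000 (exercise)

$20.00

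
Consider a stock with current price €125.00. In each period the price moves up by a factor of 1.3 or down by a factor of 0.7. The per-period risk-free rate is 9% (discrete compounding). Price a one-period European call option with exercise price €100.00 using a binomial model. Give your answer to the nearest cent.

€37.27

Risk-neutral probability p = (1 + 0.09 − 0.7)/(1.3 − 0.7) = 0.3900/0.6000 = 0.6500
Terminal stock prices: S_u = 162.5, S_d = 87.5
Terminal payoffs (S − K): max(62.5, 0) = 62.5, max(-12.5, 0) = 0
Node 0 (S = 125): V_0 = 1/1.09·[0.6500·62.5000 + 0.3500·0.0000] = 37.2706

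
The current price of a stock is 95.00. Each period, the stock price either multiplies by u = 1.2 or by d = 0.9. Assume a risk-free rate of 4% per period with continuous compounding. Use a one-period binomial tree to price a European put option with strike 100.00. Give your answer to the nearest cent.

Risk-neutral probability p = (e^0.04 − 0.9)/(1.2 − 0.9) = 0.1408/0.3000 = 0.4694
Terminal stock prices: S_u = 114, S_d = 85.5
Terminal payoffs (K − S): max(-14, 0) = 0, max(14.5, 0) = 14.5
Node 0 (S = 95): V_0 = e^(−0.04)·[0.4694·0.0000 + 0.5306·14.5000] = 7.3925

7.39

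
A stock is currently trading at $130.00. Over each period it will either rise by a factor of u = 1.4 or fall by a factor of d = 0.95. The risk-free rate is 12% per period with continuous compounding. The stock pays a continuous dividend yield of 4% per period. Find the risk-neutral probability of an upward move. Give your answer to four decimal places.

Per-period risk-free factor R = e^0.12 = 1.1275; dividend-adjusted growth = e^(0.12−0.04) = 1.0833.
Risk-neutral probability p = (1.0833 − 0.95)/(1.4 − 0.95) = 0.1333/0.4500 = 0.2962

p = 0.2962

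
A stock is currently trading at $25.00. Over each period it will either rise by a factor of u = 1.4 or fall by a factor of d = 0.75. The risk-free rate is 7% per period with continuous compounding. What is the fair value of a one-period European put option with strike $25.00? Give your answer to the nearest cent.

Risk-neutral probability p = (e^0.07 − 0.75)/(1.4 − 0.75) = 0.3225/0.6500 = 0.4962
Terminal stock prices: S_u = 35, S_d = 18.75
Terminal payoffs (K − S): max(-10, 0) = 0, max(6.25, 0) = 6.25
Node 0 (S = 25): V_0 = e^(−0.07)·[0.4962·0.0000 + 0.5038·6.2500] = 2.9361

$2.94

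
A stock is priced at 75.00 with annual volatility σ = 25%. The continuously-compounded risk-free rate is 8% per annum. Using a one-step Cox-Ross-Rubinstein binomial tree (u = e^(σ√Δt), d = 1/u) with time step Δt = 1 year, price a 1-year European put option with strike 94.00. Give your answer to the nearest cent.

CRR parameters: u = e^(σ√Δt) = e^(0.25·√1) = 1.2840, d = 1/u = 0.7788
Per-period rate: rΔt = 0.08·1 = 0.08, so R = e^0.08 = 1.0833
Risk-neutral probability p = (e^0.08 − 0.7788)/(1.2840 − 0.7788) = 0.3045/0.5052 = 0.6027
Terminal stock prices: S_u = 96.3, S_d = 58.41
Terminal payoffs (K − S): max(-2.302, 0) = 0, max(35.59, 0) = 35.59
Node 0 (S = 75): V_0 = e^(−0.08)·[0.6027·0.0000 + 0.3973·35.5899] = 13.0536

13.05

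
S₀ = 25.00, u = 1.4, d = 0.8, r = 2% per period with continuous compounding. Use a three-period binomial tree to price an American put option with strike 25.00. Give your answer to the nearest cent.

Risk-neutral probability p = (e^0.02 − 0.8)/(1.4 − 0.8) = 0.2202/0.6000 = 0.3670
Terminal stock prices: S_uuu = 68.6, S_uud = 39.2, S_udd = 22.4, S_ddd = 12.8
Terminal payoffs (K − S): max(-43.6, 0) = 0, max(-14.2, 0) = 0, max(2.6, 0) = 2.6, max(12.2, 0) = 12.2
Node uu (S = 49): continuation = e^(−0.02)·[0.3670·0.0000 + 0.6330·0.0000] = 0.0000; exercise value = 0.0000 ≤ continuation, so V_uu = 0.0000
Node ud (S = 28): continuation = e^(−0.02)·[0.3670·0.0000 + 0.6330·2.6000] = 1.6132; exercise value = 0.0000 ≤ continuation, so V_ud = 1.6132
Node dd (S = 16): continuation = e^(−0.02)·[0.3670·2.6000 + 0.6330·12.2000] = 8.5050; exercise value = 9.0000 > continuation, so V_dd = 9.0000 (exercise)
Node u (S = 35): continuation = e^(−0.02)·[0.3670·0.0000 + 0.6330·1.6132] = 1.0009; exercise value = 0.0000 ≤ continuation, so V_u = 1.0009
Node d (S = 20): continuation = e^(−0.02)·[0.3670·1.6132 + 0.6330·9.0000] = 6.1645; exercise value = 5.0000 ≤ continuation, so V_d = 6.1645
Node 0 (S = 25): continuation = e^(−0.02)·[0.3670·1.0009 + 0.6330·6.1645] = 4.1849; exercise value = 0.0000 ≤ continuation, so V_0 = 4.1849

4.18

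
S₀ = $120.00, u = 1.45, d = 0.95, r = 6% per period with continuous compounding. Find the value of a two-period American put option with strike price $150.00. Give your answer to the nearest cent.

$30.00

Risk-neutral probability p = (e^0.06 − 0.95)/(1.45 − 0.95) = 0.1118/0.5000 = 0.2237
Terminal stock prices: S_uu = 252.3, S_ud = 165.3, S_dd = 108.3
Terminal payoffs (K − S): max(-102.3, 0) = 0, max(-15.3, 0) = 0, max(41.7, 0) = 41.7
Node u (S = 174): continuation = e^(−0.06)·[0.2237·0.0000 + 0.7763·0.0000] = 0.0000; exercise value = 0.0000 ≤ continuation, so V_u = 0.0000
Node d (S = 114): continuation = e^(−0.06)·[0.2237·0.0000 + 0.7763·41.7000] = 30.4876; exercise value = 36.0000 > continuation, so V_d = 36.0000 (exercise)
Node 0 (S = 120): continuation = e^(−0.06)·[0.2237·0.0000 + 0.7763·36.0000] = 26.3202; exercise value = 30.0000 > continuation, so V_0 = 30.0000 (exercise)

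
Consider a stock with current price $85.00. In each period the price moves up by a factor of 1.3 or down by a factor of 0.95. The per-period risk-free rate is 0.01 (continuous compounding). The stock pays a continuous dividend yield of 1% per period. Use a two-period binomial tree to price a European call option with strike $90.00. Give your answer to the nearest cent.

Per-period risk-free factor R = e^0.01 = 1.0101; dividend-adjusted growth = e^(0.01−0.01) = 1.0000.
Risk-neutral probability p = (1.0000 − 0.95)/(1.3 − 0.95) = 0.0500/0.3500 = 0.1429
Terminal stock prices: S_uu = 143.7, S_ud = 105, S_dd = 76.71
Terminal payoffs (S − K): max(53.65, 0) = 53.65, max(14.97, 0) = 14.97, max(-13.29, 0) = 0
Node u (S = 110.5): V_u = e^(−0.01)·[0.1429·53.6500 + 0.8571·14.9750] = 20.2960
Node d (S = 80.75): V_d = e^(−0.01)·[0.1429·14.9750 + 0.8571·0.0000] = 2.1180
Node 0 (S = 85): V_0 = e^(−0.01)·[0.1429·20.2960 + 0.8571·2.1180] = 4.6679

$4.67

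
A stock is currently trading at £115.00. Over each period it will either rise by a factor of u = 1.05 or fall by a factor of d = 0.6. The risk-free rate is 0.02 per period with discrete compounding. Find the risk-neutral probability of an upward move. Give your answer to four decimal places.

p = 0.9333

Risk-neutral probability p = (1 + 0.02 − 0.6)/(1.05 − 0.6) = 0.4200/0.4500 = 0.9333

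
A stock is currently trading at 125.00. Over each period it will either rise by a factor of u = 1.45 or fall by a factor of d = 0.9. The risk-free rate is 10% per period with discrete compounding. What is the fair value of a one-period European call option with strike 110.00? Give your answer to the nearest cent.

Risk-neutral probability p = (1 + 0.1 − 0.9)/(1.45 − 0.9) = 0.2000/0.5500 = 0.3636
Terminal stock prices: S_u = 181.2, S_d = 112.5
Terminal payoffs (S − K): max(71.25, 0) = 71.25, max(2.5, 0) = 2.5
Node 0 (S = 125): V_0 = 1/1.1·[0.3636·71.2500 + 0.6364·2.5000] = 25.0000

25.00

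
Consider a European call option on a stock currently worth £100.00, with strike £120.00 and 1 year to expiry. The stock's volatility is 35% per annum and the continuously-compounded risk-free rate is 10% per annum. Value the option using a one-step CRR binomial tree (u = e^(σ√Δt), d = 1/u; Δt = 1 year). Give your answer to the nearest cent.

£11.11

CRR parameters: u = e^(σ√Δt) = e^(0.35·√1) = 1.4191, d = 1/u = 0.7047
Per-period rate: rΔt = 0.1·1 = 0.1, so R = e^0.1 = 1.1052
Risk-neutral probability p = (e^0.1 − 0.7047)/(1.4191 − 0.7047) = 0.4005/0.7144 = 0.5606
Terminal stock prices: S_u = 141.9, S_d = 70.47
Terminal payoffs (S − K): max(21.91, 0) = 21.91, max(-49.53, 0) = 0
Node 0 (S = 100): V_0 = e^(−0.1)·[0.5606·21.9068 + 0.4394·0.0000] = 11.1123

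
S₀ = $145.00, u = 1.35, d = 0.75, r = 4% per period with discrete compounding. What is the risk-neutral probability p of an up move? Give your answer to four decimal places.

p = 0.4833

Risk-neutral probability p = (1 + 0.04 − 0.75)/(1.35 − 0.75) = 0.2900/0.6000 = 0.4833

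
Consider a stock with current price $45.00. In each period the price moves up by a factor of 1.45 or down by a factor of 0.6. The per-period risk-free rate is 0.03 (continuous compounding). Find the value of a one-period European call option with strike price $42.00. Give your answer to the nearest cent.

$11.43

Risk-neutral probability p = (e^0.03 − 0.6)/(1.45 − 0.6) = 0.4305/0.8500 = 0.5064
Terminal stock prices: S_u = 65.25, S_d = 27
Terminal payoffs (S − K): max(23.25, 0) = 23.25, max(-15, 0) = 0
Node 0 (S = 45): V_0 = e^(−0.03)·[0.5064·23.2500 + 0.4936·0.0000] = 11.4262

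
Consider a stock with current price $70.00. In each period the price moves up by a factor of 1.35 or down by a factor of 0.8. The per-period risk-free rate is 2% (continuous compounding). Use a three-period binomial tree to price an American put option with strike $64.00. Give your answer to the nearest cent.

Risk-neutral probability p = (e^0.02 − 0.8)/(1.35 − 0.8) = 0.2202/0.5500 = 0.4004
Terminal stock prices: S_uuu = 172.2, S_uud = 102.1, S_udd = 60.48, S_ddd = 35.84
Terminal payoffs (K − S): max(-108.2, 0) = 0, max(-38.06, 0) = 0, max(3.52, 0) = 3.52, max(28.16, 0) = 28.16
Node uu (S = 127.6): continuation = e^(−0.02)·[0.4004·0.0000 + 0.5996·0.0000] = 0.0000; exercise value = 0.0000 ≤ continuation, so V_uu = 0.0000
Node ud (S = 75.6): continuation = e^(−0.02)·[0.4004·0.0000 + 0.5996·3.5200] = 2.0689; exercise value = 0.0000 ≤ continuation, so V_ud = 2.0689
Node dd (S = 44.8): continuation = e^(−0.02)·[0.4004·3.5200 + 0.5996·28.1600] = 17.9327; exercise value = 19.2000 > continuation, so V_dd = 19.2000 (exercise)
Node u (S = 94.5): continuation = e^(−0.02)·[0.4004·0.0000 + 0.5996·2.0689] = 1.2160; exercise value = 0.0000 ≤ continuation, so V_u = 1.2160
Node d (S = 56): continuation = e^(−0.02)·[0.4004·2.0689 + 0.5996·19.2000] = 12.0969; exercise value = 8.0000 ≤ continuation, so V_d = 12.0969
Node 0 (S = 70): continuation = e^(−0.02)·[0.4004·1.2160 + 0.5996·12.0969] = 7.5873; exercise value = 0.0000 ≤ continuation, so V_0 = 7.5873

$7.59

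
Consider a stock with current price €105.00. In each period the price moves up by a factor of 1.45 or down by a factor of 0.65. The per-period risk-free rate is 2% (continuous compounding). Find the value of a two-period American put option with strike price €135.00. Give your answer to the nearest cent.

Risk-neutral probability p = (e^0.02 − 0.65)/(1.45 − 0.65) = 0.3702/0.8000 = 0.4628
Terminal stock prices: S_uu = 220.8, S_ud = 98.96, S_dd = 44.36
Terminal payoffs (K − S): max(-85.76, 0) = 0, max(36.04, 0) = 36.04, max(90.64, 0) = 90.64
Node u (S = 152.2): continuation = e^(−0.02)·[0.4628·0.0000 + 0.5372·36.0375] = 18.9777; exercise value = 0.0000 ≤ continuation, so V_u = 18.9777
Node d (S = 68.25): continuation = e^(−0.02)·[0.4628·36.0375 + 0.5372·90.6375] = 64.0768; exercise value = 66.7500 > continuation, so V_d = 66.7500 (exercise)
Node 0 (S = 105): continuation = e^(−0.02)·[0.4628·18.9777 + 0.5372·66.7500] = 43.7593; exercise value = 30.0000 ≤ continuation, so V_0 = 43.7593

€43.76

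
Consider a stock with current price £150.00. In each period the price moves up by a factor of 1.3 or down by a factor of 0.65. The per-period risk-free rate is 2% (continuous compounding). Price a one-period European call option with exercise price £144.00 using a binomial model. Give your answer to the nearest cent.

£28.47

Risk-neutral probability p = (e^0.02 − 0.65)/(1.3 − 0.65) = 0.3702/0.6500 = 0.5695
Terminal stock prices: S_u = 195, S_d = 97.5
Terminal payoffs (S − K): max(51, 0) = 51, max(-46.5, 0) = 0
Node 0 (S = 150): V_0 = e^(−0.02)·[0.5695·51.0000 + 0.4305·0.0000] = 28.4714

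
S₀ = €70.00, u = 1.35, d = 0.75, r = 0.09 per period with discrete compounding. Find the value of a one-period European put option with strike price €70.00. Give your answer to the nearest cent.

€6.96

Risk-neutral probability p = (1 + 0.09 − 0.75)/(1.35 − 0.75) = 0.3400/0.6000 = 0.5667
Terminal stock prices: S_u = 94.5, S_d = 52.5
Terminal payoffs (K − S): max(-24.5, 0) = 0, max(17.5, 0) = 17.5
Node 0 (S = 70): V_0 = 1/1.09·[0.5667·0.0000 + 0.4333·17.5000] = 6.9572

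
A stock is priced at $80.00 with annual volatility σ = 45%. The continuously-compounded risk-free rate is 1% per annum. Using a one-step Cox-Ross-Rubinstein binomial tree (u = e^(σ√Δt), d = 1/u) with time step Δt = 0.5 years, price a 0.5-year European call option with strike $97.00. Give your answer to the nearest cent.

$5.54

CRR parameters: u = e^(σ√Δt) = e^(0.45·√0.5) = 1.3746, d = 1/u = 0.7275
Per-period rate: rΔt = 0.01·0.5 = 0.005, so R = e^0.005 = 1.0050
Risk-neutral probability p = (e^0.005 − 0.7275)/(1.3746 − 0.7275) = 0.2776/0.6472 = 0.4289
Terminal stock prices: S_u = 110, S_d = 58.2
Terminal payoffs (S − K): max(12.97, 0) = 12.97, max(-38.8, 0) = 0
Node 0 (S = 80): V_0 = e^(−0.005)·[0.4289·12.9719 + 0.5711·0.0000] = 5.5354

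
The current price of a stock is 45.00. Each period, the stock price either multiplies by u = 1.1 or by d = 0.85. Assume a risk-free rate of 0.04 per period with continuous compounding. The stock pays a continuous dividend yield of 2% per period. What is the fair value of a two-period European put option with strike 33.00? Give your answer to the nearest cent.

0.05

Per-period risk-free factor R = e^0.04 = 1.0408; dividend-adjusted growth = e^(0.04−0.02) = 1.0202.
Risk-neutral probability p = (1.0202 − 0.85)/(1.1 − 0.85) = 0.1702/0.2500 = 0.6808
Terminal stock prices: S_uu = 54.45, S_ud = 42.08, S_dd = 32.51
Terminal payoffs (K − S): max(-21.45, 0) = 0, max(-9.075, 0) = 0, max(0.4875, 0) = 0.4875
Node u (S = 49.5): V_u = e^(−0.04)·[0.6808·0.0000 + 0.3192·0.0000] = 0.0000
Node d (S = 38.25): V_d = e^(−0.04)·[0.6808·0.0000 + 0.3192·0.4875] = 0.1495
Node 0 (S = 45): V_0 = e^(−0.04)·[0.6808·0.0000 + 0.3192·0.1495] = 0.0459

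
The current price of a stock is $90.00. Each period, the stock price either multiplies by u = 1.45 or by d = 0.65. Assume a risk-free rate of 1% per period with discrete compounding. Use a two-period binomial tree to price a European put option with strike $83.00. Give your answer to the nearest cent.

Risk-neutral probability p = (1 + 0.01 − 0.65)/(1.45 − 0.65) = 0.3600/0.8000 = 0.4500
Terminal stock prices: S_uu = 189.2, S_ud = 84.83, S_dd = 38.03
Terminal payoffs (K − S): max(-106.2, 0) = 0, max(-1.825, 0) = 0, max(44.97, 0) = 44.97
Node u (S = 130.5): V_u = 1/1.01·[0.4500·0.0000 + 0.5500·0.0000] = 0.0000
Node d (S = 58.5): V_d = 1/1.01·[0.4500·0.0000 + 0.5500·44.9750] = 24.4913
Node 0 (S = 90): V_0 = 1/1.01·[0.4500·0.0000 + 0.5500·24.4913] = 13.3369

$13.34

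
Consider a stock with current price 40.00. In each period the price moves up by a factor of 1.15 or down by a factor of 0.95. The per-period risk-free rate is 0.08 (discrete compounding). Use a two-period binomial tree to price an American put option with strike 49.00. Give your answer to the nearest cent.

Risk-neutral probability p = (1 + 0.08 − 0.95)/(1.15 − 0.95) = 0.1300/0.2000 = 0.6500
Terminal stock prices: S_uu = 52.9, S_ud = 43.7, S_dd = 36.1
Terminal payoffs (K − S): max(-3.9, 0) = 0, max(5.3, 0) = 5.3, max(12.9, 0) = 12.9
Node u (S = 46): continuation = 1/1.08·[0.6500·0.0000 + 0.3500·5.3000] = 1.7176; exercise value = 3.0000 > continuation, so V_u = 3.0000 (exercise)
Node d (S = 38): continuation = 1/1.08·[0.6500·5.3000 + 0.3500·12.9000] = 7.3704; exercise value = 11.0000 > continuation, so V_d = 11.0000 (exercise)
Node 0 (S = 40): continuation = 1/1.08·[0.6500·3.0000 + 0.3500·11.0000] = 5.3704; exercise value = 9.0000 > continuation, so V_0 = 9.0000 (exercise)

9.00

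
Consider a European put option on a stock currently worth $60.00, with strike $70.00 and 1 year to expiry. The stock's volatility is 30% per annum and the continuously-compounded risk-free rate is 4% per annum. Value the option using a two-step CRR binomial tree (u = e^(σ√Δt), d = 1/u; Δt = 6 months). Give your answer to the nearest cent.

CRR parameters: u = e^(σ√Δt) = e^(0.3·√0.5) = 1.2363, d = 1/u = 0.8089
Per-period rate: rΔt = 0.04·0.5 = 0.02, so R = e^0.02 = 1.0202
Risk-neutral probability p = (e^0.02 − 0.8089)/(1.2363 − 0.8089) = 0.2113/0.4275 = 0.4944
Terminal stock prices: S_uu = 91.71, S_ud = 60, S_dd = 39.26
Terminal payoffs (K − S): max(-21.71, 0) = 0, max(10, 0) = 10, max(30.74, 0) = 30.74
Node u (S = 74.18): V_u = e^(−0.02)·[0.4944·0.0000 + 0.5056·10.0000] = 4.9556
Node d (S = 48.53): V_d = e^(−0.02)·[0.4944·10.0000 + 0.5056·30.7449] = 20.0824
Node 0 (S = 60): V_0 = e^(−0.02)·[0.4944·4.9556 + 0.5056·20.0824] = 12.3538

$12.35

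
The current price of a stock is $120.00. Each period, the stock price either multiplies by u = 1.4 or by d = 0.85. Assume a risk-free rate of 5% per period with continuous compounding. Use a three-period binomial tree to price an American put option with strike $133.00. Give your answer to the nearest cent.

Risk-neutral probability p = (e^0.05 − 0.85)/(1.4 − 0.85) = 0.2013/0.5500 = 0.3659
Terminal stock prices: S_uuu = 329.3, S_uud = 199.9, S_udd = 121.4, S_ddd = 73.69
Terminal payoffs (K − S): max(-196.3, 0) = 0, max(-66.92, 0) = 0, max(11.62, 0) = 11.62, max(59.31, 0) = 59.31
Node uu (S = 235.2): continuation = e^(−0.05)·[0.3659·0.0000 + 0.6341·0.0000] = 0.0000; exercise value = 0.0000 ≤ continuation, so V_uu = 0.0000
Node ud (S = 142.8): continuation = e^(−0.05)·[0.3659·0.0000 + 0.6341·11.6200] = 7.0084; exercise value = 0.0000 ≤ continuation, so V_ud = 7.0084
Node dd (S = 86.7): continuation = e^(−0.05)·[0.3659·11.6200 + 0.6341·59.3050] = 39.8135; exercise value = 46.3000 > continuation, so V_dd = 46.3000 (exercise)
Node u (S = 168): continuation = e^(−0.05)·[0.3659·0.0000 + 0.6341·7.0084] = 4.2270; exercise value = 0.0000 ≤ continuation, so V_u = 4.2270
Node d (S = 102): continuation = e^(−0.05)·[0.3659·7.0084 + 0.6341·46.3000] = 30.3645; exercise value = 31.0000 > continuation, so V_d = 31.0000 (exercise)
Node 0 (S = 120): continuation = e^(−0.05)·[0.3659·4.2270 + 0.6341·31.0000] = 20.1684; exercise value = 13.0000 ≤ continuation, so V_0 = 20.1684

$20.17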